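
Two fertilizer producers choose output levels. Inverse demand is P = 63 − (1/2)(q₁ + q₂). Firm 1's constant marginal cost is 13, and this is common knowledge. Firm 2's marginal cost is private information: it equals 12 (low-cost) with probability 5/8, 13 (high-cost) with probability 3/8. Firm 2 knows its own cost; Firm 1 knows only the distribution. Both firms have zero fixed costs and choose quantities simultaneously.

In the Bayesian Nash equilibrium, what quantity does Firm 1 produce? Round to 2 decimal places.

32.92

Type-c best response for Firm 2: q₂(c) = (63 − c) − q₁/2.
Firm 1 maximizes expected profit; its first-order condition is 63 − q₁ − (1/2)E[q₂] − 13 = 0.
Substituting E[q₂] and solving: E[c₂] = 12.375, so q₁ = (63 − 2·13 + 12.375)/(3/2) = 32.9167.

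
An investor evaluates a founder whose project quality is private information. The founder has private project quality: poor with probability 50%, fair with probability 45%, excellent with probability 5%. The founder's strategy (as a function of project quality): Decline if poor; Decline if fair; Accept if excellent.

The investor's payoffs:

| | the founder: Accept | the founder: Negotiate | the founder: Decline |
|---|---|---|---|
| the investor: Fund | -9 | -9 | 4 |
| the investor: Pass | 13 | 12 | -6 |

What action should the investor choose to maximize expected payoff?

Fund

Compute the investor's expected payoff for each action, taking the expectation over the founder's type.
E[Fund] = 0.5·(4) + 0.45·(4) + 0.05·(-9) = 3.35
E[Pass] = 0.5·(-6) + 0.45·(-6) + 0.05·(13) = -5.05
Best response: Fund (3.35 is the largest).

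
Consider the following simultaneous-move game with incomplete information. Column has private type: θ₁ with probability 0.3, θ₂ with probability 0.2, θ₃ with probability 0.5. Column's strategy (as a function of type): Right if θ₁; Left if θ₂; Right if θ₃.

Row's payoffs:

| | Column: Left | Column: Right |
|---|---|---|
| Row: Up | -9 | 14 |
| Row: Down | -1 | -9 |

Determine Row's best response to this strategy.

Up

E[Up] = 0.3·(14) + 0.2·(-9) + 0.5·(14) = 9.4
E[Down] = 0.3·(-9) + 0.2·(-1) + 0.5·(-9) = -7.4
Best response: Up (9.4 is the largest).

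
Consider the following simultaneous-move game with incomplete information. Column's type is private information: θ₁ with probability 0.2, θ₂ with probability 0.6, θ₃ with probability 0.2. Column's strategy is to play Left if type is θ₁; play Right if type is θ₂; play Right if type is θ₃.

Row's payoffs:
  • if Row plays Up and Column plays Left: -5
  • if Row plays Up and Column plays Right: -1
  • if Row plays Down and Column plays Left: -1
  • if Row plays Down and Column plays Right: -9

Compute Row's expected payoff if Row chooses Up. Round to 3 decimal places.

E[Up] = 0.2·(-5) + 0.6·(-1) + 0.2·(-1) = (-1) + (-0.6) + (-0.2) = -1.8

-1.800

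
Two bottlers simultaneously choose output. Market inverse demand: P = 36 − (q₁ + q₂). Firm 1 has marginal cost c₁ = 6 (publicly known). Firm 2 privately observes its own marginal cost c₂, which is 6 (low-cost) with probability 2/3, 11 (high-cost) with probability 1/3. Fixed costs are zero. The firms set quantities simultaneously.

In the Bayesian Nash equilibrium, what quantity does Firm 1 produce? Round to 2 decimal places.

Type-c best response for Firm 2: q₂(c) = (36 − c)/2 − q₁/2.
Firm 1 maximizes expected profit; its first-order condition is 36 − 2q₁ − E[q₂] − 6 = 0.
Substituting E[q₂] and solving: E[c₂] = 7.66667, so q₁ = (36 − 2·6 + 7.66667)/3 = 10.5556.

10.56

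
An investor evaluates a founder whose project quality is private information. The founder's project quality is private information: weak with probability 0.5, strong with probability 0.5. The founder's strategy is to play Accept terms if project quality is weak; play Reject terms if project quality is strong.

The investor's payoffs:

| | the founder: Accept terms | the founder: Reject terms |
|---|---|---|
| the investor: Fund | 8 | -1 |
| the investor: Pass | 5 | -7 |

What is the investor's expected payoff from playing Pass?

-1

E[Pass] = 0.5·5 + 0.5·(-7) = 2.5 + (-3.5) = -1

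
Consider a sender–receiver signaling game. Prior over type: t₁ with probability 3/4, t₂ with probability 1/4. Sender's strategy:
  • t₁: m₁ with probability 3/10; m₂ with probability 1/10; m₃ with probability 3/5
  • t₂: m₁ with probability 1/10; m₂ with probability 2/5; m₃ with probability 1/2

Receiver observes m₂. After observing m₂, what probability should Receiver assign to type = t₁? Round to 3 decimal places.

P(m₂) = (3/4)·(1/10) + (1/4)·(2/5) = 7/40
P(t₁ | m₂) = ((3/4)·(1/10)) / (7/40) = (3/40) / (7/40) = 3/7

0.429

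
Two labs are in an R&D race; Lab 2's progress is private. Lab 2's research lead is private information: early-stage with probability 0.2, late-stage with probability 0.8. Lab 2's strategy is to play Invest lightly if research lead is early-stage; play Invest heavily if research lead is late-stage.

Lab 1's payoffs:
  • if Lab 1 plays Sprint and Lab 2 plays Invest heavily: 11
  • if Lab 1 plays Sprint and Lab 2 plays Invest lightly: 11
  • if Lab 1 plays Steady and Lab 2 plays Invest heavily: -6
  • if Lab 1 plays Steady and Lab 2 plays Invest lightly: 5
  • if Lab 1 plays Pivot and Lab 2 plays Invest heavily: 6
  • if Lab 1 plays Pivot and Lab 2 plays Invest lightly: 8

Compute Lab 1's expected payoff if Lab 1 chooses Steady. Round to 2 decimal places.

E[Steady] = 0.2·5 + 0.8·(-6) = 1 + (-4.8) = -3.8

-3.80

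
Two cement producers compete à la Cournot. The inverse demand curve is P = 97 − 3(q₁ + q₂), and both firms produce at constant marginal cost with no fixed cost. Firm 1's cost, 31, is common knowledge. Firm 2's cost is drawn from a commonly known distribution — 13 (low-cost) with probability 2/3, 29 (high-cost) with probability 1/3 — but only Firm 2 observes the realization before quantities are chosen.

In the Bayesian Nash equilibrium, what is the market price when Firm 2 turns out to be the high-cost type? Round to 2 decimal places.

Type-c best response for Firm 2: q₂(c) = (97 − c)/6 − q₁/2.
Firm 1 maximizes expected profit; its first-order condition is 97 − 6q₁ − 3E[q₂] − 31 = 0.
Substituting E[q₂] and solving: E[c₂] = 18.3333, so q₁ = (97 − 2·31 + 18.3333)/9 = 5.92593.
q₂(high-cost) = 8.37037, so P = 97 − 3·(5.92593 + 8.37037) = 54.1111.

54.11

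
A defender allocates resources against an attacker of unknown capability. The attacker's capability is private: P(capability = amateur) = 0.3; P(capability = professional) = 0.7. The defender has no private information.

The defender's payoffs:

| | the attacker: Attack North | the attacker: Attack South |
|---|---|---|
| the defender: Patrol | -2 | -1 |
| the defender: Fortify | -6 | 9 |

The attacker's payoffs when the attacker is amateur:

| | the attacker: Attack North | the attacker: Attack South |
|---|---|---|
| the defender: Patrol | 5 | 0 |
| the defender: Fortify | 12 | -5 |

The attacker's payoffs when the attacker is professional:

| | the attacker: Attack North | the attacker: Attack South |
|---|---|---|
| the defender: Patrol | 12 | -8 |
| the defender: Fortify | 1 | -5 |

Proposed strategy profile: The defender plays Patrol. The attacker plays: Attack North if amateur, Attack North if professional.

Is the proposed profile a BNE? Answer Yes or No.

Yes

The defender plays Patrol: E[Patrol] = 0.3·(-2) + 0.7·(-2) = -2; E[Fortify] = -6. Best-responding. ✓
The attacker (capability amateur), facing Patrol: Attack North gives 5, Attack South gives 0. Proposed Attack North is best. ✓
The attacker (capability professional), facing Patrol: Attack North gives 12, Attack South gives -8. Proposed Attack North is best. ✓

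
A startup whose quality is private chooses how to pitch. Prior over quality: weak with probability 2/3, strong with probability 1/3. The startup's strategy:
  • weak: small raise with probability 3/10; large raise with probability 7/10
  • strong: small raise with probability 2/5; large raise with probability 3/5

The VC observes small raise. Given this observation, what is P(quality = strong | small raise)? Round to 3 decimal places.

Apply Bayes' rule using the sender's strategy as the likelihood.
P(small raise) = (2/3)·(3/10) + (1/3)·(2/5) = 1/3
P(strong | small raise) = ((1/3)·(2/5)) / (1/3) = (2/15) / (1/3) = 2/5

0.400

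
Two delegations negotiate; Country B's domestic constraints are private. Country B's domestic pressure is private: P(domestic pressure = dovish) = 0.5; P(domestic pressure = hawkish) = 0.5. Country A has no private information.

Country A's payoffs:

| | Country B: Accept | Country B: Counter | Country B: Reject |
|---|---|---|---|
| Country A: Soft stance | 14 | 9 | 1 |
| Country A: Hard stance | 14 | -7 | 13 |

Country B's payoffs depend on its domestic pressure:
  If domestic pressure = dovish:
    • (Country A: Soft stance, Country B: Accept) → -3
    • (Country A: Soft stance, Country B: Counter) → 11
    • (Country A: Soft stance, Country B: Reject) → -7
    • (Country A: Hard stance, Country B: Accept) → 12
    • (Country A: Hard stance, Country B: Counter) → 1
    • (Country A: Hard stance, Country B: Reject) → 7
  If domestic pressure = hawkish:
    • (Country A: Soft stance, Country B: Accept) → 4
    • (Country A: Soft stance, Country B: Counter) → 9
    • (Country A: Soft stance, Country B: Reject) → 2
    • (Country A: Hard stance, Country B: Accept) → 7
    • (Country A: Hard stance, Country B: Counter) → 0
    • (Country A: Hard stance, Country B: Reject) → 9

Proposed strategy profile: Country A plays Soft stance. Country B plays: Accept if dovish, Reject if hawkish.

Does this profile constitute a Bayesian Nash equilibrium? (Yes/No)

No

Country A plays Soft stance: E[Soft stance] = 0.5·(14) + 0.5·(1) = 7.5; E[Hard stance] = 13.5. Not best-responding. ✗
Country B (domestic pressure dovish), facing Soft stance: Accept gives -3, Counter gives 11, Reject gives -7. Proposed Accept is not best — profitable deviation exists. ✗
Country B (domestic pressure hawkish), facing Soft stance: Accept gives 4, Counter gives 9, Reject gives 2. Proposed Reject is not best — profitable deviation exists. ✗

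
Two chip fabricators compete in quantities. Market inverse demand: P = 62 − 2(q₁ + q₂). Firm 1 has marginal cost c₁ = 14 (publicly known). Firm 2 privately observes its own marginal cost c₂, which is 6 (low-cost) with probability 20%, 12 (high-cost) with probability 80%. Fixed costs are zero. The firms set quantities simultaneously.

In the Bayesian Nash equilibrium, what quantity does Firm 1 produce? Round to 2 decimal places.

Type-c best response for Firm 2: q₂(c) = (62 − c)/4 − q₁/2.
Firm 1 maximizes expected profit; its first-order condition is 62 − 4q₁ − 2E[q₂] − 14 = 0.
Substituting E[q₂] and solving: E[c₂] = 10.8, so q₁ = (62 − 2·14 + 10.8)/6 = 7.46667.

7.47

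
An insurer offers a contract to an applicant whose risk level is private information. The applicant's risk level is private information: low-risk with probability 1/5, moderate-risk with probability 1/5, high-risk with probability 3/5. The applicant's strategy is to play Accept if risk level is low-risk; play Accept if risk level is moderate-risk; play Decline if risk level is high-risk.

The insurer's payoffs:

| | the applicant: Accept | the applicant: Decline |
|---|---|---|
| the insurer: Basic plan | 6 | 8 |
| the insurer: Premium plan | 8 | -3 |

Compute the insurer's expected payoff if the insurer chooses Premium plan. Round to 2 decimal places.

1.40

Take the expectation over the applicant's risk level, weighting each type's action by its prior probability.
E[Premium plan] = 1/5·8 + 1/5·8 + 3/5·(-3) = 8/5 + 8/5 + (-9/5) = 7/5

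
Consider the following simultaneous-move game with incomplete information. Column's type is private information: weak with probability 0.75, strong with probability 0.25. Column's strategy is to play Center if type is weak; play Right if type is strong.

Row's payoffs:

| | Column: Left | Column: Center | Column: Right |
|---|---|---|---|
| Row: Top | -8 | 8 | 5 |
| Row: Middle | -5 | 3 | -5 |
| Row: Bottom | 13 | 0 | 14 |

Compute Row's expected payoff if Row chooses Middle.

1

Take the expectation over Column's type, weighting each type's action by its prior probability.
E[Middle] = 0.75·3 + 0.25·(-5) = 2.25 + (-1.25) = 1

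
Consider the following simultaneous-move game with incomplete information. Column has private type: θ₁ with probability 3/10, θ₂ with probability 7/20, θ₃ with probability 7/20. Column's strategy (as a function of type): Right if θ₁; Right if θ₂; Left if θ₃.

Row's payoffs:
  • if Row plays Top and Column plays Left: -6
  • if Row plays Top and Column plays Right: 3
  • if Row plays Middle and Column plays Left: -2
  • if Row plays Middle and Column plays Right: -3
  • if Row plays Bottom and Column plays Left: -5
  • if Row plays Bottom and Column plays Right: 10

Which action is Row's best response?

E[Top] = 3/10·(3) + 7/20·(3) + 7/20·(-6) = -3/20
E[Middle] = 3/10·(-3) + 7/20·(-3) + 7/20·(-2) = -53/20
E[Bottom] = 3/10·(10) + 7/20·(10) + 7/20·(-5) = 19/4
Best response: Bottom (19/4 is the largest).

Bottom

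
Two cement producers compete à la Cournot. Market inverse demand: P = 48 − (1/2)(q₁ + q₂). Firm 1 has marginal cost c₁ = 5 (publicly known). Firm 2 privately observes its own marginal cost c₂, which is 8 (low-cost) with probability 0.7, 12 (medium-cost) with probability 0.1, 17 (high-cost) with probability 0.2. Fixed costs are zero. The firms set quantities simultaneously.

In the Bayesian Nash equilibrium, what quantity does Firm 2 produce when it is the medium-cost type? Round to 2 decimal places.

Each type of Firm 2 best-responds to q₁; Firm 1 best-responds to the expected q₂ over Firm 2's types.
Firm 2 with cost c maximizes (48 − (1/2)(q₁+q₂) − c)·q₂, giving q₂(c) = (48 − c − (1/2)q₁).
E[c₂] = 0.7·8 + 0.1·12 + 0.2·17 = 10.2
Firm 1's FOC against E[q₂] yields q₁ = (48 − 2·5 + E[c₂])/(3/2) = (48 − 10 + 10.2)/(3/2) = 32.1333.
q₂(medium-cost) = (48 − 12 − (1/2)·32.1333) = 19.9333.

19.93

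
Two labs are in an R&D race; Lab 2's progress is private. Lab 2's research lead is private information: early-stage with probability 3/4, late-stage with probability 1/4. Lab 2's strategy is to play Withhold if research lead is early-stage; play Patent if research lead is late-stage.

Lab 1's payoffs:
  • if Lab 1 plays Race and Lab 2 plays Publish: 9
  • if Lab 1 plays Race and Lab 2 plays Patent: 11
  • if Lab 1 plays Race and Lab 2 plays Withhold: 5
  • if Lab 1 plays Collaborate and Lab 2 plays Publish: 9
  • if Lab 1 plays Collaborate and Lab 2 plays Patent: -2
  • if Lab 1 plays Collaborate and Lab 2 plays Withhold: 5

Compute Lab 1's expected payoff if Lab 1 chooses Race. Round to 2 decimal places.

E[Race] = 3/4·5 + 1/4·11 = 15/4 + 11/4 = 13/2

6.50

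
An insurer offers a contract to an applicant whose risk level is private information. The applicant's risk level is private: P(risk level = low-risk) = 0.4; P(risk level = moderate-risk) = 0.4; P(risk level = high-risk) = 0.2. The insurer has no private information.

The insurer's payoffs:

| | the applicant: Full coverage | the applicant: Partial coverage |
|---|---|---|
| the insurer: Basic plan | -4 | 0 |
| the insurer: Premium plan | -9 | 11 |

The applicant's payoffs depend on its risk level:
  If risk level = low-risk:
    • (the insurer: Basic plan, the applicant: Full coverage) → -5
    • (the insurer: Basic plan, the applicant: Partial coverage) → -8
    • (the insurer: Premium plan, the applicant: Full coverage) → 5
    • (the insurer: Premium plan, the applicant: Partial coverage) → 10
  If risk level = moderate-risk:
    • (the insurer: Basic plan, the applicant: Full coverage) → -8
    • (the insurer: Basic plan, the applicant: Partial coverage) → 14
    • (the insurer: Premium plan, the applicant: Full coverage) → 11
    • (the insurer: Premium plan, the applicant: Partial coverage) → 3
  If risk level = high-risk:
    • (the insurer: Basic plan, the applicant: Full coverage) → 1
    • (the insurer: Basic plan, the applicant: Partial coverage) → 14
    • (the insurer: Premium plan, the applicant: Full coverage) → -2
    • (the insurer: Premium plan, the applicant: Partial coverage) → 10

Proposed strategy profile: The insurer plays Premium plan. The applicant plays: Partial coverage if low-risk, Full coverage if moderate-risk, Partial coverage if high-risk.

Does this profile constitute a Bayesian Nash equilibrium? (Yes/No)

The insurer plays Premium plan: E[Premium plan] = 0.4·(11) + 0.4·(-9) + 0.2·(11) = 3; E[Basic plan] = -1.6. Best-responding. ✓
The applicant (risk level low-risk), facing Premium plan: Full coverage gives 5, Partial coverage gives 10. Proposed Partial coverage is best. ✓
The applicant (risk level moderate-risk), facing Premium plan: Full coverage gives 11, Partial coverage gives 3. Proposed Full coverage is best. ✓
The applicant (risk level high-risk), facing Premium plan: Full coverage gives -2, Partial coverage gives 10. Proposed Partial coverage is best. ✓

Yes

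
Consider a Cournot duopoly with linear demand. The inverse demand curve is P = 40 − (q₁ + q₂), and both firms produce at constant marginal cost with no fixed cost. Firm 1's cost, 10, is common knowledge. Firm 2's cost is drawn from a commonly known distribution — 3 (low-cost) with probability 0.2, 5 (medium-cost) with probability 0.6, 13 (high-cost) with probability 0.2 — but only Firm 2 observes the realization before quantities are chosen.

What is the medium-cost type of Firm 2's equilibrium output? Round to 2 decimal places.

Firm 2 with cost c maximizes (40 − (q₁+q₂) − c)·q₂, giving q₂(c) = (40 − c − q₁)/2.
E[c₂] = 0.2·3 + 0.6·5 + 0.2·13 = 6.2
Firm 1's FOC against E[q₂] yields q₁ = (40 − 2·10 + E[c₂])/3 = (40 − 20 + 6.2)/3 = 8.73333.
q₂(medium-cost) = (40 − 5 − 8.73333)/2 = 13.1333.

13.13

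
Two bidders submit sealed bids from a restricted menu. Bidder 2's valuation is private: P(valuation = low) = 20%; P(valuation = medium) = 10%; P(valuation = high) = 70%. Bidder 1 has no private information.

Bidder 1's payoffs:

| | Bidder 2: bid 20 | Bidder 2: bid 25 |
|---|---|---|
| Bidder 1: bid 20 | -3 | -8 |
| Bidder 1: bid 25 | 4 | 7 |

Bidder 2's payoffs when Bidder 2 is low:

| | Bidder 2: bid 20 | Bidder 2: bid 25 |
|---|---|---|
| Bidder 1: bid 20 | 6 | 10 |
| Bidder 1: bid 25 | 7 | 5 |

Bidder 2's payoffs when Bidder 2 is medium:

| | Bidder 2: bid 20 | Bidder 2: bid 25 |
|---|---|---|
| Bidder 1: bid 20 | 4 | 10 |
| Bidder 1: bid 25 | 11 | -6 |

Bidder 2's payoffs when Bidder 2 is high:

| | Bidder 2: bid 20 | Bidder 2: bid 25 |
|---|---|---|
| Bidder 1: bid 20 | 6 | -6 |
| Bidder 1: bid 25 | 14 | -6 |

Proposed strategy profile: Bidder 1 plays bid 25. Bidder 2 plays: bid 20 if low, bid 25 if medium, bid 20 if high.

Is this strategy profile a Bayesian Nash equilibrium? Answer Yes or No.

A profile is a BNE iff every type of every player is best-responding given beliefs about the other side.
Bidder 1 plays bid 25: E[bid 25] = 0.2·(4) + 0.1·(7) + 0.7·(4) = 4.3; E[bid 20] = -3.5. Best-responding. ✓
Bidder 2 (valuation low), facing bid 25: bid 20 gives 7, bid 25 gives 5. Proposed bid 20 is best. ✓
Bidder 2 (valuation medium), facing bid 25: bid 20 gives 11, bid 25 gives -6. Proposed bid 25 is not best — profitable deviation exists. ✗
Bidder 2 (valuation high), facing bid 25: bid 20 gives 14, bid 25 gives -6. Proposed bid 20 is best. ✓

No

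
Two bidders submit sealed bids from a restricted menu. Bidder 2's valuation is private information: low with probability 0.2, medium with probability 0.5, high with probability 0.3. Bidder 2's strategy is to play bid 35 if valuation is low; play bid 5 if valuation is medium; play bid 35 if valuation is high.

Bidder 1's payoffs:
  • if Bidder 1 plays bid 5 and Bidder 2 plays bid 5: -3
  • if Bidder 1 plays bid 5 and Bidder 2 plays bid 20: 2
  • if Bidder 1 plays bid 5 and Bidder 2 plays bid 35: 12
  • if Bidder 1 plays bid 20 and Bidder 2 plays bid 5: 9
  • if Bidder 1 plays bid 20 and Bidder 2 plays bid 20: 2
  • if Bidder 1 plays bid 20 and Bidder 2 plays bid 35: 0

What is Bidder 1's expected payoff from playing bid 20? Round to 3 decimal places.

E[bid 20] = 0.2·0 + 0.5·9 + 0.3·0 = 0 + 4.5 + 0 = 4.5

4.500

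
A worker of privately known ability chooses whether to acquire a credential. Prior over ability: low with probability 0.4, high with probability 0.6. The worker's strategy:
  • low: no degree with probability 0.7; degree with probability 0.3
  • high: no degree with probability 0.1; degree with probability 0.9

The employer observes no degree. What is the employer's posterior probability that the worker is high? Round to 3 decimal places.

0.176

Apply Bayes' rule using the sender's strategy as the likelihood.
P(no degree) = 0.4·0.7 + 0.6·0.1 = 0.34
P(high | no degree) = (0.6·0.1) / 0.34 = 0.06 / 0.34 = 0.176471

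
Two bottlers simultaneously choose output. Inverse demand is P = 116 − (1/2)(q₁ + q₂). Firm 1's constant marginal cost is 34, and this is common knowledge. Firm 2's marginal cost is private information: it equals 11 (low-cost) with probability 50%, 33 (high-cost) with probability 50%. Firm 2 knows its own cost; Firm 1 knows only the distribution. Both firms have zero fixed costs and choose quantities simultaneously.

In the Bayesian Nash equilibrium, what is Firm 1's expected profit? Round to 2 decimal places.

1088.89

Type-c best response for Firm 2: q₂(c) = (116 − c) − q₁/2.
Firm 1 maximizes expected profit; its first-order condition is 116 − q₁ − (1/2)E[q₂] − 34 = 0.
Substituting E[q₂] and solving: E[c₂] = 22, so q₁ = (116 − 2·34 + 22)/(3/2) = 46.6667.
E[P] = 116 − (1/2)·(q₁ + E[q₂]) = 57.3333; Firm 1's expected profit = (E[P] − 34)·q₁ = (57.3333 − 34)·46.6667 = 1088.89.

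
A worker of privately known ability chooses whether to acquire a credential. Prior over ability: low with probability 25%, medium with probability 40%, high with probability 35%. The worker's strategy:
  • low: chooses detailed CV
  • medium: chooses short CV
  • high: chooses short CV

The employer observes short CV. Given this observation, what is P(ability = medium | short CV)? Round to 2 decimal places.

Apply Bayes' rule using the sender's strategy as the likelihood.
P(short CV) = 0.25·0 + 0.4·1 + 0.35·1 = 0.75
P(medium | short CV) = (0.4·1) / 0.75 = 0.4 / 0.75 = 0.533333

0.53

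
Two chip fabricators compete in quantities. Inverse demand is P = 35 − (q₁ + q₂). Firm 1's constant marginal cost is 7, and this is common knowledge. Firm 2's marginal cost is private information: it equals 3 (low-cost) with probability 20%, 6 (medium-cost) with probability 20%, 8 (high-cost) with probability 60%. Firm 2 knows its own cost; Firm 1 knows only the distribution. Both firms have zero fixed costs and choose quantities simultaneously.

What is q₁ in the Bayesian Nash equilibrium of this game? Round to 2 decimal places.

Type-c best response for Firm 2: q₂(c) = (35 − c)/2 − q₁/2.
Firm 1 maximizes expected profit; its first-order condition is 35 − 2q₁ − E[q₂] − 7 = 0.
Substituting E[q₂] and solving: E[c₂] = 6.6, so q₁ = (35 − 2·7 + 6.6)/3 = 9.2.

9.20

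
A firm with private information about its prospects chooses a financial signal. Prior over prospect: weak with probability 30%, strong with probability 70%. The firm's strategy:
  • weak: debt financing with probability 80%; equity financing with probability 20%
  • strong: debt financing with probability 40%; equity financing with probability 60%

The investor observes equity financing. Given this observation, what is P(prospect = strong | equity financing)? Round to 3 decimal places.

Apply Bayes' rule using the sender's strategy as the likelihood.
P(equity financing) = 0.3·0.2 + 0.7·0.6 = 0.48
P(strong | equity financing) = (0.7·0.6) / 0.48 = 0.42 / 0.48 = 0.875

0.875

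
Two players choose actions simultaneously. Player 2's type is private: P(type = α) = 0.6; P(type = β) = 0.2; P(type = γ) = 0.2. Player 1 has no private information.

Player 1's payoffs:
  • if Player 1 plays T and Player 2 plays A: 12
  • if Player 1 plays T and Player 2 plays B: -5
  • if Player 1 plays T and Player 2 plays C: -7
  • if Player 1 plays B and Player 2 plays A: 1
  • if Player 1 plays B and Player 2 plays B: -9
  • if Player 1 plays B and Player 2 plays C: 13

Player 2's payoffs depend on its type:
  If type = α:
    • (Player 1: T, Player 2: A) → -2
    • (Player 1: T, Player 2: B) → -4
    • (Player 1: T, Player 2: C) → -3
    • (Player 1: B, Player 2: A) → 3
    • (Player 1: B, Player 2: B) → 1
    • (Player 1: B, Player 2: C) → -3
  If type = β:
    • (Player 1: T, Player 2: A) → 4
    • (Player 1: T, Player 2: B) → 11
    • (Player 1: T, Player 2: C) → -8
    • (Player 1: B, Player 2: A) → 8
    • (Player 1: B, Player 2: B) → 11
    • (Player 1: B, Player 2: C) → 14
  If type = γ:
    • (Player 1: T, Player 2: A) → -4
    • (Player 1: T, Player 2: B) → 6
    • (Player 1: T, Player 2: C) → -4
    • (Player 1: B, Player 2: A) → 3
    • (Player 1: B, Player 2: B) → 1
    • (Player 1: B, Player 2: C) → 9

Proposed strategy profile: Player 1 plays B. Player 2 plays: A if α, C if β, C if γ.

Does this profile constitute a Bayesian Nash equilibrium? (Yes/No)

Player 1 plays B: E[B] = 0.6·(1) + 0.2·(13) + 0.2·(13) = 5.8; E[T] = 4.4. Best-responding. ✓
Player 2 (type α), facing B: A gives 3, B gives 1, C gives -3. Proposed A is best. ✓
Player 2 (type β), facing B: A gives 8, B gives 11, C gives 14. Proposed C is best. ✓
Player 2 (type γ), facing B: A gives 3, B gives 1, C gives 9. Proposed C is best. ✓

Yes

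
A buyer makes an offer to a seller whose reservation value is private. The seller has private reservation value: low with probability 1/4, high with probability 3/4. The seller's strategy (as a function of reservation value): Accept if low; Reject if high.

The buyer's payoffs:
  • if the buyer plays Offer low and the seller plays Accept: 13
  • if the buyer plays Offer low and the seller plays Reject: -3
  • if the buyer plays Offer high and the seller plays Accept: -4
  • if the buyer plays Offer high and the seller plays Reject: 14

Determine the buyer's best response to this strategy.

Offer high

E[Offer low] = 1/4·(13) + 3/4·(-3) = 1
E[Offer high] = 1/4·(-4) + 3/4·(14) = 19/2
Best response: Offer high (19/2 is the largest).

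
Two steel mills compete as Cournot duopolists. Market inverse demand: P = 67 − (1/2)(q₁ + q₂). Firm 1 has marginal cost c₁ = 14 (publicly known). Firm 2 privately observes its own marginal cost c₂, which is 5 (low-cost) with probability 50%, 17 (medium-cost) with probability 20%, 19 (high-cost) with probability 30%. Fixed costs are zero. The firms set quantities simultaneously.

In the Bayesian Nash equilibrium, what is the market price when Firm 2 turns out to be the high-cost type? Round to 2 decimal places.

Firm 2 with cost c maximizes (67 − (1/2)(q₁+q₂) − c)·q₂, giving q₂(c) = (67 − c − (1/2)q₁).
E[c₂] = 0.5·5 + 0.2·17 + 0.3·19 = 11.6
Firm 1's FOC against E[q₂] yields q₁ = (67 − 2·14 + E[c₂])/(3/2) = (67 − 28 + 11.6)/(3/2) = 33.7333.
q₂(high-cost) = 31.1333, so P = 67 − (1/2)·(33.7333 + 31.1333) = 34.5667.

34.57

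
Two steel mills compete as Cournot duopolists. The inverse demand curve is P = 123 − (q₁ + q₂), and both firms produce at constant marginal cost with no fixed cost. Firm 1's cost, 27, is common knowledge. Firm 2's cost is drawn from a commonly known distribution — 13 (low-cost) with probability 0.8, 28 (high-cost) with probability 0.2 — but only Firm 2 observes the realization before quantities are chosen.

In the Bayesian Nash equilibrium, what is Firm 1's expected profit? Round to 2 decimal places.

802.78

Each type of Firm 2 best-responds to q₁; Firm 1 best-responds to the expected q₂ over Firm 2's types.
Firm 2 with cost c maximizes (123 − (q₁+q₂) − c)·q₂, giving q₂(c) = (123 − c − q₁)/2.
E[c₂] = 0.8·13 + 0.2·28 = 16
Firm 1's FOC against E[q₂] yields q₁ = (123 − 2·27 + E[c₂])/3 = (123 − 54 + 16)/3 = 28.3333.
E[P] = 123 − (q₁ + E[q₂]) = 55.3333; Firm 1's expected profit = (E[P] − 27)·q₁ = (55.3333 − 27)·28.3333 = 802.778.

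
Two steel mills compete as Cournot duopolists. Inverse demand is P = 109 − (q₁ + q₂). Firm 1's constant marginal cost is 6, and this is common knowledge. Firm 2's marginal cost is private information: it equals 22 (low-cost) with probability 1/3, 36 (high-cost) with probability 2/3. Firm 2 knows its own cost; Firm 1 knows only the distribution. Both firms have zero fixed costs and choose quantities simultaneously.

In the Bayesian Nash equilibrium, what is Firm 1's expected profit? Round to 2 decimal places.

Type-c best response for Firm 2: q₂(c) = (109 − c)/2 − q₁/2.
Firm 1 maximizes expected profit; its first-order condition is 109 − 2q₁ − E[q₂] − 6 = 0.
Substituting E[q₂] and solving: E[c₂] = 31.3333, so q₁ = (109 − 2·6 + 31.3333)/3 = 42.7778.
E[P] = 109 − (q₁ + E[q₂]) = 48.7778; Firm 1's expected profit = (E[P] − 6)·q₁ = (48.7778 − 6)·42.7778 = 1829.94.

1829.94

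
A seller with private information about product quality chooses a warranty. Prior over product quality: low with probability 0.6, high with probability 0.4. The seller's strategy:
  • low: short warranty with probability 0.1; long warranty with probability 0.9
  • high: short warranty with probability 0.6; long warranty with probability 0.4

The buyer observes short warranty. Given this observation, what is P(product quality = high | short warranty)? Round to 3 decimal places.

0.800

Apply Bayes' rule using the sender's strategy as the likelihood.
P(short warranty) = 0.6·0.1 + 0.4·0.6 = 0.3
P(high | short warranty) = (0.4·0.6) / 0.3 = 0.24 / 0.3 = 0.8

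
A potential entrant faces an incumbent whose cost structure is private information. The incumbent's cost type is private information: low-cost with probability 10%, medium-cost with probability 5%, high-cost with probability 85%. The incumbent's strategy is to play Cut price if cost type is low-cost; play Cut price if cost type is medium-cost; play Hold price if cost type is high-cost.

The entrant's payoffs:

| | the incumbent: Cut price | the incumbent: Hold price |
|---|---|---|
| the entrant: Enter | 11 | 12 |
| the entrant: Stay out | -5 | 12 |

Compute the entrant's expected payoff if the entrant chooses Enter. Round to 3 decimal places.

11.850

E[Enter] = 0.1·11 + 0.05·11 + 0.85·12 = 1.1 + 0.55 + 10.2 = 11.85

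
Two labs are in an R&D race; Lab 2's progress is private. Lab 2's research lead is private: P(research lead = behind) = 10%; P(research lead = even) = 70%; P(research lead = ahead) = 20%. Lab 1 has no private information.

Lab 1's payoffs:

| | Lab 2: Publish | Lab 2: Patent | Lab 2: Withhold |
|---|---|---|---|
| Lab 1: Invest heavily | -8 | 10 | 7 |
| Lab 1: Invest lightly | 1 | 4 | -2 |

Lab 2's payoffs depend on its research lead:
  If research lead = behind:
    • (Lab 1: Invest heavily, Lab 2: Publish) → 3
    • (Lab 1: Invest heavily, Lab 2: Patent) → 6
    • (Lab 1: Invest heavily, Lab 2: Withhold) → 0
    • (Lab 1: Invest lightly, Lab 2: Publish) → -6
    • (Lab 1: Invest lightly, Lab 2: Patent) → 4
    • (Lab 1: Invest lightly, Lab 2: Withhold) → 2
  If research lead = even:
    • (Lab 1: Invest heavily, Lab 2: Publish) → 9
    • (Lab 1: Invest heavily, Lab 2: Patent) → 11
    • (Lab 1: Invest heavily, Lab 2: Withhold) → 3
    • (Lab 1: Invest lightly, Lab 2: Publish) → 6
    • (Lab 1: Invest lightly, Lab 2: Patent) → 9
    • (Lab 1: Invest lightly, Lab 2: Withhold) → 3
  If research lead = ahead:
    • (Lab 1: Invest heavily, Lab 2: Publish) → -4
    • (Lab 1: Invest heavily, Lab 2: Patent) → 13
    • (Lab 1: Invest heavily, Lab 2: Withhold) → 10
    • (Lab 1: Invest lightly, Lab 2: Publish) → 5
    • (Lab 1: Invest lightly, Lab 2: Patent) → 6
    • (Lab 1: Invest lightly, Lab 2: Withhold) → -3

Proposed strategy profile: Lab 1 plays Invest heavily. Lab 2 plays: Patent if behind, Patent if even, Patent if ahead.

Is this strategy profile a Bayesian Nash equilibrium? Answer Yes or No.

Yes

Lab 1 plays Invest heavily: E[Invest heavily] = 0.1·(10) + 0.7·(10) + 0.2·(10) = 10; E[Invest lightly] = 4. Best-responding. ✓
Lab 2 (research lead behind), facing Invest heavily: Publish gives 3, Patent gives 6, Withhold gives 0. Proposed Patent is best. ✓
Lab 2 (research lead even), facing Invest heavily: Publish gives 9, Patent gives 11, Withhold gives 3. Proposed Patent is best. ✓
Lab 2 (research lead ahead), facing Invest heavily: Publish gives -4, Patent gives 13, Withhold gives 10. Proposed Patent is best. ✓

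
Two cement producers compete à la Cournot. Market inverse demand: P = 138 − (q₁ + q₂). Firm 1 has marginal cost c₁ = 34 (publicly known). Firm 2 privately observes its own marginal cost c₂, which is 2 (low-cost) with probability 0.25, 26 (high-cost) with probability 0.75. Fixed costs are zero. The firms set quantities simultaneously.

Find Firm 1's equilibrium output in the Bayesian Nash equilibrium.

30

Firm 2 with cost c maximizes (138 − (q₁+q₂) − c)·q₂, giving q₂(c) = (138 − c − q₁)/2.
E[c₂] = 0.25·2 + 0.75·26 = 20
Firm 1's FOC against E[q₂] yields q₁ = (138 − 2·34 + E[c₂])/3 = (138 − 68 + 20)/3 = 30.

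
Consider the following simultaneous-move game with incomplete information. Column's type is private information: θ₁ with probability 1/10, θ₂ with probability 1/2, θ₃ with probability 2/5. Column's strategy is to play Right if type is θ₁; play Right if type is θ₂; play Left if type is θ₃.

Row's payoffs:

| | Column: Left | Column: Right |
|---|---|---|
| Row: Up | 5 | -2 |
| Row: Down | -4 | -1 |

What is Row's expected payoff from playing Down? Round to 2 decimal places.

E[Down] = 1/10·(-1) + 1/2·(-1) + 2/5·(-4) = (-1/10) + (-1/2) + (-8/5) = -11/5

-2.20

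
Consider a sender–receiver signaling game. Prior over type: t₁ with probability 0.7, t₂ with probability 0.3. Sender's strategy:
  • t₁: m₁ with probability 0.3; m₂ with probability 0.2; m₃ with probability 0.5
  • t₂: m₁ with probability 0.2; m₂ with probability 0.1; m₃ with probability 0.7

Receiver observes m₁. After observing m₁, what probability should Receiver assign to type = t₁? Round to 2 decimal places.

0.78

P(m₁) = 0.7·0.3 + 0.3·0.2 = 0.27
P(t₁ | m₁) = (0.7·0.3) / 0.27 = 0.21 / 0.27 = 0.777778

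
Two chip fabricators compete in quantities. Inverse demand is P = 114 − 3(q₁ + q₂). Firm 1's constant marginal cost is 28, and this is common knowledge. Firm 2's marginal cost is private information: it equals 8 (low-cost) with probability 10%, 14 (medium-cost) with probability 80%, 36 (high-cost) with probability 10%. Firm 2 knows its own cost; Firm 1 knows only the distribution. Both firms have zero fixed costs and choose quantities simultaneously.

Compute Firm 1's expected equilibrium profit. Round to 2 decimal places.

Type-c best response for Firm 2: q₂(c) = (114 − c)/6 − q₁/2.
Firm 1 maximizes expected profit; its first-order condition is 114 − 6q₁ − 3E[q₂] − 28 = 0.
Substituting E[q₂] and solving: E[c₂] = 15.6, so q₁ = (114 − 2·28 + 15.6)/9 = 8.17778.
E[P] = 114 − 3·(q₁ + E[q₂]) = 52.5333; Firm 1's expected profit = (E[P] − 28)·q₁ = (52.5333 − 28)·8.17778 = 200.628.

200.63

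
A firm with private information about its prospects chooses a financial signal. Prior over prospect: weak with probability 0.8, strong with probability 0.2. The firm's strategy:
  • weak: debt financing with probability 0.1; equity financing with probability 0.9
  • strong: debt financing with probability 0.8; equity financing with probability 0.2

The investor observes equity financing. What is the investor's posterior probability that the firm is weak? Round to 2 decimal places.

Apply Bayes' rule using the sender's strategy as the likelihood.
P(equity financing) = 0.8·0.9 + 0.2·0.2 = 0.76
P(weak | equity financing) = (0.8·0.9) / 0.76 = 0.72 / 0.76 = 0.947368

0.95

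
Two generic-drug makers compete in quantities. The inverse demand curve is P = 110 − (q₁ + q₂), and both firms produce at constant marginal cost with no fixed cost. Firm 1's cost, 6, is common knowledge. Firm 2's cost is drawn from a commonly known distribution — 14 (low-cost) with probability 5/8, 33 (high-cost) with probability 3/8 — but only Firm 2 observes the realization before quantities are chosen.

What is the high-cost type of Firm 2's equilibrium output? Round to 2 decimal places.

Type-c best response for Firm 2: q₂(c) = (110 − c)/2 − q₁/2.
Firm 1 maximizes expected profit; its first-order condition is 110 − 2q₁ − E[q₂] − 6 = 0.
Substituting E[q₂] and solving: E[c₂] = 21.125, so q₁ = (110 − 2·6 + 21.125)/3 = 39.7083.
q₂(high-cost) = (110 − 33 − 39.7083)/2 = 18.6458.

18.65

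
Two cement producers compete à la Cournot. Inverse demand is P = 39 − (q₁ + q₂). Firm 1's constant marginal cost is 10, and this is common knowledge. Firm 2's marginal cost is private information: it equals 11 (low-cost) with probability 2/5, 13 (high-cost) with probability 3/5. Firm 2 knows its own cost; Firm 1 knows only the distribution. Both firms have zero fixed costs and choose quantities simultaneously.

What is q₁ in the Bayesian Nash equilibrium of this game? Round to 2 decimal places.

Each type of Firm 2 best-responds to q₁; Firm 1 best-responds to the expected q₂ over Firm 2's types.
Firm 2 with cost c maximizes (39 − (q₁+q₂) − c)·q₂, giving q₂(c) = (39 − c − q₁)/2.
E[c₂] = 2/5·11 + 3/5·13 = 12.2
Firm 1's FOC against E[q₂] yields q₁ = (39 − 2·10 + E[c₂])/3 = (39 − 20 + 12.2)/3 = 10.4.

10.40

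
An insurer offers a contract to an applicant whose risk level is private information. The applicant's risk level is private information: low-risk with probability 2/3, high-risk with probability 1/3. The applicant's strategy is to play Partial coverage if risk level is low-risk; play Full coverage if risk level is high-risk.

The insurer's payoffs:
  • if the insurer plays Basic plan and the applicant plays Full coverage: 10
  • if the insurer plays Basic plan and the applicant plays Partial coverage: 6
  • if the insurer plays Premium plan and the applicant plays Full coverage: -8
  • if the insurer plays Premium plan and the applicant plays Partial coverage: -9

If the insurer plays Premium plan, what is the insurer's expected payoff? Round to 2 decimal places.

-8.67

Take the expectation over the applicant's risk level, weighting each type's action by its prior probability.
E[Premium plan] = 2/3·(-9) + 1/3·(-8) = (-6) + (-8/3) = -26/3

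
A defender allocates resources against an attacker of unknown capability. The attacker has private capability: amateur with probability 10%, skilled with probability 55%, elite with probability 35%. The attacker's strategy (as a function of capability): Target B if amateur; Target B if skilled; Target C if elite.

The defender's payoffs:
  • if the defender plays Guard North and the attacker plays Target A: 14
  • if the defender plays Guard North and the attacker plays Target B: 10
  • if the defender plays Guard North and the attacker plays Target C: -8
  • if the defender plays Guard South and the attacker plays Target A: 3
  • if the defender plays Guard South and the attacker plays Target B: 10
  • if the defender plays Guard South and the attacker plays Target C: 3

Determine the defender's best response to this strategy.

Guard South

Compute the defender's expected payoff for each action, taking the expectation over the attacker's type.
E[Guard North] = 0.1·(10) + 0.55·(10) + 0.35·(-8) = 3.7
E[Guard South] = 0.1·(10) + 0.55·(10) + 0.35·(3) = 7.55
Best response: Guard South (7.55 is the largest).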